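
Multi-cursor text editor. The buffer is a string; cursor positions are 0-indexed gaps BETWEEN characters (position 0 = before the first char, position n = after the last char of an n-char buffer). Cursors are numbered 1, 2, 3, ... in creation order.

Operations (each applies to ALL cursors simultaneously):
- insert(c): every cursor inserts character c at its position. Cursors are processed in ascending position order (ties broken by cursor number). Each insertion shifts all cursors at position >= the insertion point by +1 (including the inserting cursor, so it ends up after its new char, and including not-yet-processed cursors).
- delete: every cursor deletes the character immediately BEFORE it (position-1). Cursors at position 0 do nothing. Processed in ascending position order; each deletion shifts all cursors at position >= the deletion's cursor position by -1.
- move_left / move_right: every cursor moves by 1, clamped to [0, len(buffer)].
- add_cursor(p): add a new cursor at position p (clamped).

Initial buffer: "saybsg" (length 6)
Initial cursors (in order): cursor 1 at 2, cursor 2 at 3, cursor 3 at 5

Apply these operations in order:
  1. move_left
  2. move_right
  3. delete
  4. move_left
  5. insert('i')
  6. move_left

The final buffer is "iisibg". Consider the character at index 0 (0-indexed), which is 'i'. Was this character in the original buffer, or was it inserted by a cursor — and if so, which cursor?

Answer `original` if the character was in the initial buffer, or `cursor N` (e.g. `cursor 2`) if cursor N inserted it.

After op 1 (move_left): buffer="saybsg" (len 6), cursors c1@1 c2@2 c3@4, authorship ......
After op 2 (move_right): buffer="saybsg" (len 6), cursors c1@2 c2@3 c3@5, authorship ......
After op 3 (delete): buffer="sbg" (len 3), cursors c1@1 c2@1 c3@2, authorship ...
After op 4 (move_left): buffer="sbg" (len 3), cursors c1@0 c2@0 c3@1, authorship ...
After op 5 (insert('i')): buffer="iisibg" (len 6), cursors c1@2 c2@2 c3@4, authorship 12.3..
After op 6 (move_left): buffer="iisibg" (len 6), cursors c1@1 c2@1 c3@3, authorship 12.3..
Authorship (.=original, N=cursor N): 1 2 . 3 . .
Index 0: author = 1

Answer: cursor 1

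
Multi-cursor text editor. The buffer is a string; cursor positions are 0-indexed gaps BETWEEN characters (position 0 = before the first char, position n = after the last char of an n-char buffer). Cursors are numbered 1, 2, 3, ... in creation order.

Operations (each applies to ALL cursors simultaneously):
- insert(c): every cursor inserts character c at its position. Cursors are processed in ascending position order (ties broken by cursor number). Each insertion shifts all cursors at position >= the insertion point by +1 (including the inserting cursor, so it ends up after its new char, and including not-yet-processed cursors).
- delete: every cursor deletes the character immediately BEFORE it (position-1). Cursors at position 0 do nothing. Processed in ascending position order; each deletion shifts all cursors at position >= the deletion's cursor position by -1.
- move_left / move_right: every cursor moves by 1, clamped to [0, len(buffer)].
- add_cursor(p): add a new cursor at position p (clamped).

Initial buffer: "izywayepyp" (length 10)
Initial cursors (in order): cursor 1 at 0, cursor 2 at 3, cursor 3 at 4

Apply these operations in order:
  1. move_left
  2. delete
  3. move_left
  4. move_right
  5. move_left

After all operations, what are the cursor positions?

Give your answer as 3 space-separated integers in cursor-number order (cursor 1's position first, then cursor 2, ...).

After op 1 (move_left): buffer="izywayepyp" (len 10), cursors c1@0 c2@2 c3@3, authorship ..........
After op 2 (delete): buffer="iwayepyp" (len 8), cursors c1@0 c2@1 c3@1, authorship ........
After op 3 (move_left): buffer="iwayepyp" (len 8), cursors c1@0 c2@0 c3@0, authorship ........
After op 4 (move_right): buffer="iwayepyp" (len 8), cursors c1@1 c2@1 c3@1, authorship ........
After op 5 (move_left): buffer="iwayepyp" (len 8), cursors c1@0 c2@0 c3@0, authorship ........

Answer: 0 0 0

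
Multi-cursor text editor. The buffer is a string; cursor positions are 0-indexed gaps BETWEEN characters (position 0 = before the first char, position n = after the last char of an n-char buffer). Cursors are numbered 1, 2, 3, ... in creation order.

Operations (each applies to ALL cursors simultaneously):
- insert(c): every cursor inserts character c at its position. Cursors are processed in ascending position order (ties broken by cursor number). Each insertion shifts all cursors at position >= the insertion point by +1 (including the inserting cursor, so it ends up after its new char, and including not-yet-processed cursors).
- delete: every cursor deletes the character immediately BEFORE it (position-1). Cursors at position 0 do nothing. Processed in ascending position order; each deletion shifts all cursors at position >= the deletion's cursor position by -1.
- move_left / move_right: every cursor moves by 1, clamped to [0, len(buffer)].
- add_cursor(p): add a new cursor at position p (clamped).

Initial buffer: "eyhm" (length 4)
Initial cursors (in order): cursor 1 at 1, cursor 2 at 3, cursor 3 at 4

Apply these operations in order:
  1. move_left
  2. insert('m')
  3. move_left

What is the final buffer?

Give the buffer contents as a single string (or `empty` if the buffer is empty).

After op 1 (move_left): buffer="eyhm" (len 4), cursors c1@0 c2@2 c3@3, authorship ....
After op 2 (insert('m')): buffer="meymhmm" (len 7), cursors c1@1 c2@4 c3@6, authorship 1..2.3.
After op 3 (move_left): buffer="meymhmm" (len 7), cursors c1@0 c2@3 c3@5, authorship 1..2.3.

Answer: meymhmm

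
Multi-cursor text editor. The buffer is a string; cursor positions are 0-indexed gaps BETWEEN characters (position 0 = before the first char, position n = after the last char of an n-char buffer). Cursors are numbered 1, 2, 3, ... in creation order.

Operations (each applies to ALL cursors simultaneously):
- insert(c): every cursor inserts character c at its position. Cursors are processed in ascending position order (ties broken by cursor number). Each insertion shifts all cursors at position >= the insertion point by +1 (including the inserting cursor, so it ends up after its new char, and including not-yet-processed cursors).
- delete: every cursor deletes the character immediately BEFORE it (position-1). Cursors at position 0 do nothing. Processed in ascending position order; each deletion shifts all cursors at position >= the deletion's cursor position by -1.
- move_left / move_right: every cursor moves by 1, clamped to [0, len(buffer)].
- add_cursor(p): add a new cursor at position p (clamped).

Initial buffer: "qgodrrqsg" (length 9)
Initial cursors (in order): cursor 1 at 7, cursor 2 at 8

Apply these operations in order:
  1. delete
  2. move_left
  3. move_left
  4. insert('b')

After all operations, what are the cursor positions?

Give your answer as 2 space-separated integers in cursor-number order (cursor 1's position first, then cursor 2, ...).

Answer: 6 6

Derivation:
After op 1 (delete): buffer="qgodrrg" (len 7), cursors c1@6 c2@6, authorship .......
After op 2 (move_left): buffer="qgodrrg" (len 7), cursors c1@5 c2@5, authorship .......
After op 3 (move_left): buffer="qgodrrg" (len 7), cursors c1@4 c2@4, authorship .......
After op 4 (insert('b')): buffer="qgodbbrrg" (len 9), cursors c1@6 c2@6, authorship ....12...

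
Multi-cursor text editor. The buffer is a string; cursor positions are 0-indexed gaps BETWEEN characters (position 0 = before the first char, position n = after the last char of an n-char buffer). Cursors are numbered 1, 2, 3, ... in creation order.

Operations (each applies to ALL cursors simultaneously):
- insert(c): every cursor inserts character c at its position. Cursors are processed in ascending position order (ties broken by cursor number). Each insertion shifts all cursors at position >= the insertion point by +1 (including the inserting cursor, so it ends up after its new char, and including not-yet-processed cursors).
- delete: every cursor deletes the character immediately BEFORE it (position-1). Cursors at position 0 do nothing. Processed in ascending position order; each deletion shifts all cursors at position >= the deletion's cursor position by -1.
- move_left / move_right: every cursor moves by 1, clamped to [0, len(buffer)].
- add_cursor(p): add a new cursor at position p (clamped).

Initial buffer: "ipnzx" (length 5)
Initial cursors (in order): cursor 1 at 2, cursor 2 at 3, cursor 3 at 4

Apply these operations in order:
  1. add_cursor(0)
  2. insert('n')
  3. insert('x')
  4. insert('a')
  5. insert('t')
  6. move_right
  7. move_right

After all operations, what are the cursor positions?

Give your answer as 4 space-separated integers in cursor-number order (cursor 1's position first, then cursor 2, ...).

After op 1 (add_cursor(0)): buffer="ipnzx" (len 5), cursors c4@0 c1@2 c2@3 c3@4, authorship .....
After op 2 (insert('n')): buffer="nipnnnznx" (len 9), cursors c4@1 c1@4 c2@6 c3@8, authorship 4..1.2.3.
After op 3 (insert('x')): buffer="nxipnxnnxznxx" (len 13), cursors c4@2 c1@6 c2@9 c3@12, authorship 44..11.22.33.
After op 4 (insert('a')): buffer="nxaipnxannxaznxax" (len 17), cursors c4@3 c1@8 c2@12 c3@16, authorship 444..111.222.333.
After op 5 (insert('t')): buffer="nxatipnxatnnxatznxatx" (len 21), cursors c4@4 c1@10 c2@15 c3@20, authorship 4444..1111.2222.3333.
After op 6 (move_right): buffer="nxatipnxatnnxatznxatx" (len 21), cursors c4@5 c1@11 c2@16 c3@21, authorship 4444..1111.2222.3333.
After op 7 (move_right): buffer="nxatipnxatnnxatznxatx" (len 21), cursors c4@6 c1@12 c2@17 c3@21, authorship 4444..1111.2222.3333.

Answer: 12 17 21 6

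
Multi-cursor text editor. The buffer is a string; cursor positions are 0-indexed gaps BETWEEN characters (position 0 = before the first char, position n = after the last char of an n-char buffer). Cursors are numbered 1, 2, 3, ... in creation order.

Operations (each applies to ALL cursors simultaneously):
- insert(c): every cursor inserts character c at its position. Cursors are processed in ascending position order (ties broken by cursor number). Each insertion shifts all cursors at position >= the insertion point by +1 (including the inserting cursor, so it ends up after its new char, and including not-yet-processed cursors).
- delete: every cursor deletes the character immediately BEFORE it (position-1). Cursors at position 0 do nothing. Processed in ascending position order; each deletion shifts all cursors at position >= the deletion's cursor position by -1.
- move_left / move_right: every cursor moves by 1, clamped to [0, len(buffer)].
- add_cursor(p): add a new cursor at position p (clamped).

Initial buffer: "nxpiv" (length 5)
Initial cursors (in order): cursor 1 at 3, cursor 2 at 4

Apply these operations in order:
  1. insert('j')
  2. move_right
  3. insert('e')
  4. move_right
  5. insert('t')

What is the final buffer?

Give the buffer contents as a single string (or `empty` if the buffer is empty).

Answer: nxpjiejtvet

Derivation:
After op 1 (insert('j')): buffer="nxpjijv" (len 7), cursors c1@4 c2@6, authorship ...1.2.
After op 2 (move_right): buffer="nxpjijv" (len 7), cursors c1@5 c2@7, authorship ...1.2.
After op 3 (insert('e')): buffer="nxpjiejve" (len 9), cursors c1@6 c2@9, authorship ...1.12.2
After op 4 (move_right): buffer="nxpjiejve" (len 9), cursors c1@7 c2@9, authorship ...1.12.2
After op 5 (insert('t')): buffer="nxpjiejtvet" (len 11), cursors c1@8 c2@11, authorship ...1.121.22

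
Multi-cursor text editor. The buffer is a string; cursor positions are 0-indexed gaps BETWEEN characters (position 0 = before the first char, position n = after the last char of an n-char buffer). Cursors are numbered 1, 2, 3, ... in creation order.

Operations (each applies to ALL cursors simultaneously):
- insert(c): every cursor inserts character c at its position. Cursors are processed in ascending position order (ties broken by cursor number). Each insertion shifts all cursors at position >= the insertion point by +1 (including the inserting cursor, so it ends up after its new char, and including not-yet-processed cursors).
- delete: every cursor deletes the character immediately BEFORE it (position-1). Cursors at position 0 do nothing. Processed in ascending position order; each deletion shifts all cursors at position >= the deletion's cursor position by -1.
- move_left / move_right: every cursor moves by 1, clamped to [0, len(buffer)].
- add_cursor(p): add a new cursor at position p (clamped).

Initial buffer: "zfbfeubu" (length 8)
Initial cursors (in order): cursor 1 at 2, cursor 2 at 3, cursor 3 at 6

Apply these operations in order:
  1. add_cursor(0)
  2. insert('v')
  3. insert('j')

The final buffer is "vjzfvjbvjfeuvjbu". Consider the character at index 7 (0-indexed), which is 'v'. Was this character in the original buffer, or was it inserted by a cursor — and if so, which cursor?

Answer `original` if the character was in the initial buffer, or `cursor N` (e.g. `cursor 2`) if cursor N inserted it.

After op 1 (add_cursor(0)): buffer="zfbfeubu" (len 8), cursors c4@0 c1@2 c2@3 c3@6, authorship ........
After op 2 (insert('v')): buffer="vzfvbvfeuvbu" (len 12), cursors c4@1 c1@4 c2@6 c3@10, authorship 4..1.2...3..
After op 3 (insert('j')): buffer="vjzfvjbvjfeuvjbu" (len 16), cursors c4@2 c1@6 c2@9 c3@14, authorship 44..11.22...33..
Authorship (.=original, N=cursor N): 4 4 . . 1 1 . 2 2 . . . 3 3 . .
Index 7: author = 2

Answer: cursor 2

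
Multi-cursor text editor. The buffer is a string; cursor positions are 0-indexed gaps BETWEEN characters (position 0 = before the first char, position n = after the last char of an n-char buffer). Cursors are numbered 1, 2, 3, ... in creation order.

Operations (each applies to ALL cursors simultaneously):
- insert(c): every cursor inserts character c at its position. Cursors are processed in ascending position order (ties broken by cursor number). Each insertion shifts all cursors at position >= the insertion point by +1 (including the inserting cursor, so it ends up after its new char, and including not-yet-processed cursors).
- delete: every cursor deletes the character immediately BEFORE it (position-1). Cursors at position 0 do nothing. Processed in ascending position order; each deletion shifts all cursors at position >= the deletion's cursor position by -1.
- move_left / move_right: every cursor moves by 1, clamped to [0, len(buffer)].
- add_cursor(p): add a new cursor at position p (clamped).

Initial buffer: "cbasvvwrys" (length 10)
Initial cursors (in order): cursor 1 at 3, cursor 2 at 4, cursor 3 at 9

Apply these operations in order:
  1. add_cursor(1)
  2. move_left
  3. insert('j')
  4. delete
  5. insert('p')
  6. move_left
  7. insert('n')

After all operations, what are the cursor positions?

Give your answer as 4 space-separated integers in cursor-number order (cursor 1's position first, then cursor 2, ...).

After op 1 (add_cursor(1)): buffer="cbasvvwrys" (len 10), cursors c4@1 c1@3 c2@4 c3@9, authorship ..........
After op 2 (move_left): buffer="cbasvvwrys" (len 10), cursors c4@0 c1@2 c2@3 c3@8, authorship ..........
After op 3 (insert('j')): buffer="jcbjajsvvwrjys" (len 14), cursors c4@1 c1@4 c2@6 c3@12, authorship 4..1.2.....3..
After op 4 (delete): buffer="cbasvvwrys" (len 10), cursors c4@0 c1@2 c2@3 c3@8, authorship ..........
After op 5 (insert('p')): buffer="pcbpapsvvwrpys" (len 14), cursors c4@1 c1@4 c2@6 c3@12, authorship 4..1.2.....3..
After op 6 (move_left): buffer="pcbpapsvvwrpys" (len 14), cursors c4@0 c1@3 c2@5 c3@11, authorship 4..1.2.....3..
After op 7 (insert('n')): buffer="npcbnpanpsvvwrnpys" (len 18), cursors c4@1 c1@5 c2@8 c3@15, authorship 44..11.22.....33..

Answer: 5 8 15 1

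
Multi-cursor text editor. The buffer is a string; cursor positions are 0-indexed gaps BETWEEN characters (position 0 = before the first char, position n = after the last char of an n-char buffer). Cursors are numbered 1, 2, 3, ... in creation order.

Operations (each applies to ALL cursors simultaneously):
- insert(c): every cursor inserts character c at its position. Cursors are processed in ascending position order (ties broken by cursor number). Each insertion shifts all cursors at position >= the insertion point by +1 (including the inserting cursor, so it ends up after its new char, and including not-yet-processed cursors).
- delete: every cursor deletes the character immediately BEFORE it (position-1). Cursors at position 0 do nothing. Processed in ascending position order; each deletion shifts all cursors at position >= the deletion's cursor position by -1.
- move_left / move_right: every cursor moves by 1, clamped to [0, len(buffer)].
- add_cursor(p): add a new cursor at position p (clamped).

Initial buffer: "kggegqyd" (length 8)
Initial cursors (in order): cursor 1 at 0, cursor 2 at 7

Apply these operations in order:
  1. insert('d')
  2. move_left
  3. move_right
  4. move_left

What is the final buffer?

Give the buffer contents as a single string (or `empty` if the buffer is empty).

Answer: dkggegqydd

Derivation:
After op 1 (insert('d')): buffer="dkggegqydd" (len 10), cursors c1@1 c2@9, authorship 1.......2.
After op 2 (move_left): buffer="dkggegqydd" (len 10), cursors c1@0 c2@8, authorship 1.......2.
After op 3 (move_right): buffer="dkggegqydd" (len 10), cursors c1@1 c2@9, authorship 1.......2.
After op 4 (move_left): buffer="dkggegqydd" (len 10), cursors c1@0 c2@8, authorship 1.......2.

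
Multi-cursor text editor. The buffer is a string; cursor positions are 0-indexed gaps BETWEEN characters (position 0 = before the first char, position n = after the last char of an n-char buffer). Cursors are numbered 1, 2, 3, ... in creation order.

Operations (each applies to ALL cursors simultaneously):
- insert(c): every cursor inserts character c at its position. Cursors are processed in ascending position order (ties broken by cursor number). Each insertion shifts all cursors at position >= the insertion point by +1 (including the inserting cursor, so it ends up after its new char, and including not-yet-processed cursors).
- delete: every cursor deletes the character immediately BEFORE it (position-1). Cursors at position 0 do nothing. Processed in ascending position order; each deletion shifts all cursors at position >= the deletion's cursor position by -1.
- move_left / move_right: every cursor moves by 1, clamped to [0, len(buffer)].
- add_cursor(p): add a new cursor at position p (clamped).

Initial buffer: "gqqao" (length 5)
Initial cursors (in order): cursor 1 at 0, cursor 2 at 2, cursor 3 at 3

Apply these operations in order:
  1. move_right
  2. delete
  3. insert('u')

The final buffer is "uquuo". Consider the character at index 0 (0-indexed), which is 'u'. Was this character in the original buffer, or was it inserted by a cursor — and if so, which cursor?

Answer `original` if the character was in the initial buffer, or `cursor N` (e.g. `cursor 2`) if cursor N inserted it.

Answer: cursor 1

Derivation:
After op 1 (move_right): buffer="gqqao" (len 5), cursors c1@1 c2@3 c3@4, authorship .....
After op 2 (delete): buffer="qo" (len 2), cursors c1@0 c2@1 c3@1, authorship ..
After op 3 (insert('u')): buffer="uquuo" (len 5), cursors c1@1 c2@4 c3@4, authorship 1.23.
Authorship (.=original, N=cursor N): 1 . 2 3 .
Index 0: author = 1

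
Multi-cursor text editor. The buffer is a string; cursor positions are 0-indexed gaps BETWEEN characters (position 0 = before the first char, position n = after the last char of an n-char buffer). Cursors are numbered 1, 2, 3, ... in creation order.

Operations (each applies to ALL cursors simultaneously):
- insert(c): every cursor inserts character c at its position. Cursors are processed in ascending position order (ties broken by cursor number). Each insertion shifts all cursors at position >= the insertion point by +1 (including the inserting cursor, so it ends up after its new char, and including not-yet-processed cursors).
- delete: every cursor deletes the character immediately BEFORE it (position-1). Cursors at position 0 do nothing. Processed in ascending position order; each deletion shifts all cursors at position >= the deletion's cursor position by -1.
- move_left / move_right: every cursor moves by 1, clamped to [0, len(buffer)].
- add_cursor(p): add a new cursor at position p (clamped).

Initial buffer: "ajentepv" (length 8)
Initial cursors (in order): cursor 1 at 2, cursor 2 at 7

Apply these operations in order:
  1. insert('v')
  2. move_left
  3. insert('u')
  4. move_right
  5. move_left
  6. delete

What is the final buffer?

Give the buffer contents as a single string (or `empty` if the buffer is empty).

Answer: ajventepvv

Derivation:
After op 1 (insert('v')): buffer="ajventepvv" (len 10), cursors c1@3 c2@9, authorship ..1.....2.
After op 2 (move_left): buffer="ajventepvv" (len 10), cursors c1@2 c2@8, authorship ..1.....2.
After op 3 (insert('u')): buffer="ajuventepuvv" (len 12), cursors c1@3 c2@10, authorship ..11.....22.
After op 4 (move_right): buffer="ajuventepuvv" (len 12), cursors c1@4 c2@11, authorship ..11.....22.
After op 5 (move_left): buffer="ajuventepuvv" (len 12), cursors c1@3 c2@10, authorship ..11.....22.
After op 6 (delete): buffer="ajventepvv" (len 10), cursors c1@2 c2@8, authorship ..1.....2.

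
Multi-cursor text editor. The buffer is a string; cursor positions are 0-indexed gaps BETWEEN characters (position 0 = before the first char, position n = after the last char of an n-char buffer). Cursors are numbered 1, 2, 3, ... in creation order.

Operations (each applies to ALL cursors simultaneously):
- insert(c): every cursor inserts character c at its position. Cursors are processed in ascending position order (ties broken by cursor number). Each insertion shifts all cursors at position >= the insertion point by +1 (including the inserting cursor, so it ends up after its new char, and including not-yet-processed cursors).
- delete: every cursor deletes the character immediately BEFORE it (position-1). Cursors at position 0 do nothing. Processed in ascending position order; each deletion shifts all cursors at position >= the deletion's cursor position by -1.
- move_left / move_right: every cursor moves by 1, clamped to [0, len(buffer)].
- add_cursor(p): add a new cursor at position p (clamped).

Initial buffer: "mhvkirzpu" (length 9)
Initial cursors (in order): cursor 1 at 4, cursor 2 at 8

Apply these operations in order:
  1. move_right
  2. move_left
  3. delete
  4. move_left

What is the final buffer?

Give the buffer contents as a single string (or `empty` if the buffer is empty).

After op 1 (move_right): buffer="mhvkirzpu" (len 9), cursors c1@5 c2@9, authorship .........
After op 2 (move_left): buffer="mhvkirzpu" (len 9), cursors c1@4 c2@8, authorship .........
After op 3 (delete): buffer="mhvirzu" (len 7), cursors c1@3 c2@6, authorship .......
After op 4 (move_left): buffer="mhvirzu" (len 7), cursors c1@2 c2@5, authorship .......

Answer: mhvirzu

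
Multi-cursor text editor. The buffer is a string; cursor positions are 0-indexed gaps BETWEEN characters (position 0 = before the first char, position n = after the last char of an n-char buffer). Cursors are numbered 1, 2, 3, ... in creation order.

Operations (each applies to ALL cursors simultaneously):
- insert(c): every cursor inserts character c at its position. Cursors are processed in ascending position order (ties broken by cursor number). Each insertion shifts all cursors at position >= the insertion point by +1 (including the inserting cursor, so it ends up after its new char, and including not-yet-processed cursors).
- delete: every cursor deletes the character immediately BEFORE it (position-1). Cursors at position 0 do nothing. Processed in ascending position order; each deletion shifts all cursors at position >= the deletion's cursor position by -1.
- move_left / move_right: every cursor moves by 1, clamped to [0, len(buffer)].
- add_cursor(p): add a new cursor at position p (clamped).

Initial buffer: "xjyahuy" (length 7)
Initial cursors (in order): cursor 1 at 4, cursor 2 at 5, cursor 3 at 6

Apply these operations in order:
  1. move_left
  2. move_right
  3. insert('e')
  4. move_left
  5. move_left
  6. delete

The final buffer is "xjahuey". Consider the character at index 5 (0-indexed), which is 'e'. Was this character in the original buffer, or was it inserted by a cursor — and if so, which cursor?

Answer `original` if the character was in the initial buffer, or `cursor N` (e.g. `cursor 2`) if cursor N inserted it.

After op 1 (move_left): buffer="xjyahuy" (len 7), cursors c1@3 c2@4 c3@5, authorship .......
After op 2 (move_right): buffer="xjyahuy" (len 7), cursors c1@4 c2@5 c3@6, authorship .......
After op 3 (insert('e')): buffer="xjyaeheuey" (len 10), cursors c1@5 c2@7 c3@9, authorship ....1.2.3.
After op 4 (move_left): buffer="xjyaeheuey" (len 10), cursors c1@4 c2@6 c3@8, authorship ....1.2.3.
After op 5 (move_left): buffer="xjyaeheuey" (len 10), cursors c1@3 c2@5 c3@7, authorship ....1.2.3.
After op 6 (delete): buffer="xjahuey" (len 7), cursors c1@2 c2@3 c3@4, authorship .....3.
Authorship (.=original, N=cursor N): . . . . . 3 .
Index 5: author = 3

Answer: cursor 3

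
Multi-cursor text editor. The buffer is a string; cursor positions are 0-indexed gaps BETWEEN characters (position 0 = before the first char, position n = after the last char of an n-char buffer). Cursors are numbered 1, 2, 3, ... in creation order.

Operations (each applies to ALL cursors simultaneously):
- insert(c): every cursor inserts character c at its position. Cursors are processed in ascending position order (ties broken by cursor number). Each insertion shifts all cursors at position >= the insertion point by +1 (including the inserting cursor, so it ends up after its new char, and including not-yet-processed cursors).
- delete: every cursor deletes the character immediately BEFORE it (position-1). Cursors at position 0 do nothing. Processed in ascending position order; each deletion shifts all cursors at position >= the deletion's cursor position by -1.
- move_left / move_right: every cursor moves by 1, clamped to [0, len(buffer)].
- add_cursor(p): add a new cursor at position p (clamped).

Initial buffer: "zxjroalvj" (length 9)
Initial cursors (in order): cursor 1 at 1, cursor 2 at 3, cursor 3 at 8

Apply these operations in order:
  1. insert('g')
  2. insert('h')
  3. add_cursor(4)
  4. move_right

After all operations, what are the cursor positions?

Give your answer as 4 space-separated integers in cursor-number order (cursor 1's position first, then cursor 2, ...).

After op 1 (insert('g')): buffer="zgxjgroalvgj" (len 12), cursors c1@2 c2@5 c3@11, authorship .1..2.....3.
After op 2 (insert('h')): buffer="zghxjghroalvghj" (len 15), cursors c1@3 c2@7 c3@14, authorship .11..22.....33.
After op 3 (add_cursor(4)): buffer="zghxjghroalvghj" (len 15), cursors c1@3 c4@4 c2@7 c3@14, authorship .11..22.....33.
After op 4 (move_right): buffer="zghxjghroalvghj" (len 15), cursors c1@4 c4@5 c2@8 c3@15, authorship .11..22.....33.

Answer: 4 8 15 5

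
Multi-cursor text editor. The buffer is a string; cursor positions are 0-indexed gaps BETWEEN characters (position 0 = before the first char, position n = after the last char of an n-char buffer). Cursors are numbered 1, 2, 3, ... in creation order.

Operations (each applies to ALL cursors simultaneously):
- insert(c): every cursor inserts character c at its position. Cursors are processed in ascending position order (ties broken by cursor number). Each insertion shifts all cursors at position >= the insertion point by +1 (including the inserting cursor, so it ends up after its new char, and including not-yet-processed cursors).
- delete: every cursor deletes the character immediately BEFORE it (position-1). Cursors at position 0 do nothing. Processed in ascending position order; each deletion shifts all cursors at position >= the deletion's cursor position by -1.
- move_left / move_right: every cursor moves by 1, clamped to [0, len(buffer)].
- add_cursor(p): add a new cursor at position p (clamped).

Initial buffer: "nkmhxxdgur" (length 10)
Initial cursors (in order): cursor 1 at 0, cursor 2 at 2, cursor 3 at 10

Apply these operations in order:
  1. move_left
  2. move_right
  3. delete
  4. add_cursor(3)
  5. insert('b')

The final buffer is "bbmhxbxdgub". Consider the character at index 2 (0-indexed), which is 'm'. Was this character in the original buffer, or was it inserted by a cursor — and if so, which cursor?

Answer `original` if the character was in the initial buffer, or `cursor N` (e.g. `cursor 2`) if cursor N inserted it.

Answer: original

Derivation:
After op 1 (move_left): buffer="nkmhxxdgur" (len 10), cursors c1@0 c2@1 c3@9, authorship ..........
After op 2 (move_right): buffer="nkmhxxdgur" (len 10), cursors c1@1 c2@2 c3@10, authorship ..........
After op 3 (delete): buffer="mhxxdgu" (len 7), cursors c1@0 c2@0 c3@7, authorship .......
After op 4 (add_cursor(3)): buffer="mhxxdgu" (len 7), cursors c1@0 c2@0 c4@3 c3@7, authorship .......
After op 5 (insert('b')): buffer="bbmhxbxdgub" (len 11), cursors c1@2 c2@2 c4@6 c3@11, authorship 12...4....3
Authorship (.=original, N=cursor N): 1 2 . . . 4 . . . . 3
Index 2: author = original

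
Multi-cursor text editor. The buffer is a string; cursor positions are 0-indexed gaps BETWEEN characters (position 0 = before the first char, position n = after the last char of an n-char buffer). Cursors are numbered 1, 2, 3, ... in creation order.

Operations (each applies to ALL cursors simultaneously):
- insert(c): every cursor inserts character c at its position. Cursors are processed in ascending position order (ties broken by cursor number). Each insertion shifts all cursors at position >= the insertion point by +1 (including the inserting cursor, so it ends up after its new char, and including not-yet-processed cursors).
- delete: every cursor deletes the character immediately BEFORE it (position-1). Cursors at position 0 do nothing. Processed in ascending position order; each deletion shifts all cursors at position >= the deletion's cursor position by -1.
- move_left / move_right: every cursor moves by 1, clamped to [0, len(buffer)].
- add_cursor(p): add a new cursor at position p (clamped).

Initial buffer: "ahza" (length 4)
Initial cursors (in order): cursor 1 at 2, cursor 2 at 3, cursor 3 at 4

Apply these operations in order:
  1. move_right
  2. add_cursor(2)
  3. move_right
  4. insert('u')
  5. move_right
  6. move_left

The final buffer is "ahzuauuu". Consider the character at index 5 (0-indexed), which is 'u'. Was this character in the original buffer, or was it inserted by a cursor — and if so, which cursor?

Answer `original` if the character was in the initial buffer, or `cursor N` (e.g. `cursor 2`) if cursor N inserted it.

After op 1 (move_right): buffer="ahza" (len 4), cursors c1@3 c2@4 c3@4, authorship ....
After op 2 (add_cursor(2)): buffer="ahza" (len 4), cursors c4@2 c1@3 c2@4 c3@4, authorship ....
After op 3 (move_right): buffer="ahza" (len 4), cursors c4@3 c1@4 c2@4 c3@4, authorship ....
After op 4 (insert('u')): buffer="ahzuauuu" (len 8), cursors c4@4 c1@8 c2@8 c3@8, authorship ...4.123
After op 5 (move_right): buffer="ahzuauuu" (len 8), cursors c4@5 c1@8 c2@8 c3@8, authorship ...4.123
After op 6 (move_left): buffer="ahzuauuu" (len 8), cursors c4@4 c1@7 c2@7 c3@7, authorship ...4.123
Authorship (.=original, N=cursor N): . . . 4 . 1 2 3
Index 5: author = 1

Answer: cursor 1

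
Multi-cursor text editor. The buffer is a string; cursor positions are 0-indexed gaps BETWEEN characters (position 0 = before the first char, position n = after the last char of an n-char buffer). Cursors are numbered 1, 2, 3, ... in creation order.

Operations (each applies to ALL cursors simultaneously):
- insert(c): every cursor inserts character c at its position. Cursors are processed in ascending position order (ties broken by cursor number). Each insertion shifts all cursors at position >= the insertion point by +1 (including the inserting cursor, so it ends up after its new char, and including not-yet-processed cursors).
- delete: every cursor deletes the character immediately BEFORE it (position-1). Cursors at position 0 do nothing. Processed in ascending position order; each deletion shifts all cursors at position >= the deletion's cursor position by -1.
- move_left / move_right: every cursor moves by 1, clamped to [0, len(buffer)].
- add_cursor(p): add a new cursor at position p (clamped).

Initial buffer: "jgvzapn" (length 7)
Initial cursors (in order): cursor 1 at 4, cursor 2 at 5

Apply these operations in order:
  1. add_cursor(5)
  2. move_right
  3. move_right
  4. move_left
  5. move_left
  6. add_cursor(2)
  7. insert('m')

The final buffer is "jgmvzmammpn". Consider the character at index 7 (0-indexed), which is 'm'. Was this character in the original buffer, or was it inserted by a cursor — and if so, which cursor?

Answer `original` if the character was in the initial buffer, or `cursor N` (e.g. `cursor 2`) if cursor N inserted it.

After op 1 (add_cursor(5)): buffer="jgvzapn" (len 7), cursors c1@4 c2@5 c3@5, authorship .......
After op 2 (move_right): buffer="jgvzapn" (len 7), cursors c1@5 c2@6 c3@6, authorship .......
After op 3 (move_right): buffer="jgvzapn" (len 7), cursors c1@6 c2@7 c3@7, authorship .......
After op 4 (move_left): buffer="jgvzapn" (len 7), cursors c1@5 c2@6 c3@6, authorship .......
After op 5 (move_left): buffer="jgvzapn" (len 7), cursors c1@4 c2@5 c3@5, authorship .......
After op 6 (add_cursor(2)): buffer="jgvzapn" (len 7), cursors c4@2 c1@4 c2@5 c3@5, authorship .......
After op 7 (insert('m')): buffer="jgmvzmammpn" (len 11), cursors c4@3 c1@6 c2@9 c3@9, authorship ..4..1.23..
Authorship (.=original, N=cursor N): . . 4 . . 1 . 2 3 . .
Index 7: author = 2

Answer: cursor 2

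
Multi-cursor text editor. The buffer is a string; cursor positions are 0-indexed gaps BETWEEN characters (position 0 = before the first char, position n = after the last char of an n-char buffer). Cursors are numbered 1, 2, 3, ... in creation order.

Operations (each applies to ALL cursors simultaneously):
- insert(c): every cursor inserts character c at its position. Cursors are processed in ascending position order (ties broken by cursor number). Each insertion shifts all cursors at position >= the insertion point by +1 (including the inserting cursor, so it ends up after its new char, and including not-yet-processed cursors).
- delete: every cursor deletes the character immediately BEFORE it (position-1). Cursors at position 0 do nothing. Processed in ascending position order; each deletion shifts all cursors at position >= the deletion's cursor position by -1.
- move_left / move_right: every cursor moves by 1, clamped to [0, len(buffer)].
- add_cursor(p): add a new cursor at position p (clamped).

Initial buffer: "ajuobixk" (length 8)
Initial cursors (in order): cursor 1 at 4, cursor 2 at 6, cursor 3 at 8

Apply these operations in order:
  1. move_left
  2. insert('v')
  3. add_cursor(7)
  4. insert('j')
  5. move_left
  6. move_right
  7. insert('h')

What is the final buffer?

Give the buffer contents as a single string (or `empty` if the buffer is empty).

Answer: ajuvjhobvjjhhixvjhk

Derivation:
After op 1 (move_left): buffer="ajuobixk" (len 8), cursors c1@3 c2@5 c3@7, authorship ........
After op 2 (insert('v')): buffer="ajuvobvixvk" (len 11), cursors c1@4 c2@7 c3@10, authorship ...1..2..3.
After op 3 (add_cursor(7)): buffer="ajuvobvixvk" (len 11), cursors c1@4 c2@7 c4@7 c3@10, authorship ...1..2..3.
After op 4 (insert('j')): buffer="ajuvjobvjjixvjk" (len 15), cursors c1@5 c2@10 c4@10 c3@14, authorship ...11..224..33.
After op 5 (move_left): buffer="ajuvjobvjjixvjk" (len 15), cursors c1@4 c2@9 c4@9 c3@13, authorship ...11..224..33.
After op 6 (move_right): buffer="ajuvjobvjjixvjk" (len 15), cursors c1@5 c2@10 c4@10 c3@14, authorship ...11..224..33.
After op 7 (insert('h')): buffer="ajuvjhobvjjhhixvjhk" (len 19), cursors c1@6 c2@13 c4@13 c3@18, authorship ...111..22424..333.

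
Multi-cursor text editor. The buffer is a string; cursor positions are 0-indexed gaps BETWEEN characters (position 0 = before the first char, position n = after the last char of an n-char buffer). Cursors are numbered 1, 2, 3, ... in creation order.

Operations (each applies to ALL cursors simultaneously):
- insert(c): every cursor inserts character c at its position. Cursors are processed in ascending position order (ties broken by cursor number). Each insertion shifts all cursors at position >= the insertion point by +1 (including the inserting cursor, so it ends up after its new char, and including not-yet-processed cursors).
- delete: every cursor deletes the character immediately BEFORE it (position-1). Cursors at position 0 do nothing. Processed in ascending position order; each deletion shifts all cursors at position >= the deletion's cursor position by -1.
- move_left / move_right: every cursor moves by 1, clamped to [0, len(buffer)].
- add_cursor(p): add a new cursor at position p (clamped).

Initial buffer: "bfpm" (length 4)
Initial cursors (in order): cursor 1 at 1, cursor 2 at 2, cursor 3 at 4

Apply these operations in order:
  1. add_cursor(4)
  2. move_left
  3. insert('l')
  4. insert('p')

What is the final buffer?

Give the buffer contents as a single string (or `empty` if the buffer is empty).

Answer: lpblpfpllppm

Derivation:
After op 1 (add_cursor(4)): buffer="bfpm" (len 4), cursors c1@1 c2@2 c3@4 c4@4, authorship ....
After op 2 (move_left): buffer="bfpm" (len 4), cursors c1@0 c2@1 c3@3 c4@3, authorship ....
After op 3 (insert('l')): buffer="lblfpllm" (len 8), cursors c1@1 c2@3 c3@7 c4@7, authorship 1.2..34.
After op 4 (insert('p')): buffer="lpblpfpllppm" (len 12), cursors c1@2 c2@5 c3@11 c4@11, authorship 11.22..3434.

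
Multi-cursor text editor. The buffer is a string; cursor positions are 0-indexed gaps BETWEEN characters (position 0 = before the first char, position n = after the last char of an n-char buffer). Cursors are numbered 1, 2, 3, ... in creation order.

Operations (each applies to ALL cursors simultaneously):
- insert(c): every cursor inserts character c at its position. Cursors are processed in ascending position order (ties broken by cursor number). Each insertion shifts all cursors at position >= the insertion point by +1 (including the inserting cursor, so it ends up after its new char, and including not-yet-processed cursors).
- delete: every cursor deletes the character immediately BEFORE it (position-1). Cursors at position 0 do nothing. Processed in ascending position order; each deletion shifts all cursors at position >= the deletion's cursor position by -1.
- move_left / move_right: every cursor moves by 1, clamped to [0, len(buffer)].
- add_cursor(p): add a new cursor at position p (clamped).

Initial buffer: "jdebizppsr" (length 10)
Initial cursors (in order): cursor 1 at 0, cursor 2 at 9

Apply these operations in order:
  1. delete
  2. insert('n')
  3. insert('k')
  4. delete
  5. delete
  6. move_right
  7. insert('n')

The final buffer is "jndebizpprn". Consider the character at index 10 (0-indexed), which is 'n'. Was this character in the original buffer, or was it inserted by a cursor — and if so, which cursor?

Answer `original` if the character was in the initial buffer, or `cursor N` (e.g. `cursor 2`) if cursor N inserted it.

Answer: cursor 2

Derivation:
After op 1 (delete): buffer="jdebizppr" (len 9), cursors c1@0 c2@8, authorship .........
After op 2 (insert('n')): buffer="njdebizppnr" (len 11), cursors c1@1 c2@10, authorship 1........2.
After op 3 (insert('k')): buffer="nkjdebizppnkr" (len 13), cursors c1@2 c2@12, authorship 11........22.
After op 4 (delete): buffer="njdebizppnr" (len 11), cursors c1@1 c2@10, authorship 1........2.
After op 5 (delete): buffer="jdebizppr" (len 9), cursors c1@0 c2@8, authorship .........
After op 6 (move_right): buffer="jdebizppr" (len 9), cursors c1@1 c2@9, authorship .........
After op 7 (insert('n')): buffer="jndebizpprn" (len 11), cursors c1@2 c2@11, authorship .1........2
Authorship (.=original, N=cursor N): . 1 . . . . . . . . 2
Index 10: author = 2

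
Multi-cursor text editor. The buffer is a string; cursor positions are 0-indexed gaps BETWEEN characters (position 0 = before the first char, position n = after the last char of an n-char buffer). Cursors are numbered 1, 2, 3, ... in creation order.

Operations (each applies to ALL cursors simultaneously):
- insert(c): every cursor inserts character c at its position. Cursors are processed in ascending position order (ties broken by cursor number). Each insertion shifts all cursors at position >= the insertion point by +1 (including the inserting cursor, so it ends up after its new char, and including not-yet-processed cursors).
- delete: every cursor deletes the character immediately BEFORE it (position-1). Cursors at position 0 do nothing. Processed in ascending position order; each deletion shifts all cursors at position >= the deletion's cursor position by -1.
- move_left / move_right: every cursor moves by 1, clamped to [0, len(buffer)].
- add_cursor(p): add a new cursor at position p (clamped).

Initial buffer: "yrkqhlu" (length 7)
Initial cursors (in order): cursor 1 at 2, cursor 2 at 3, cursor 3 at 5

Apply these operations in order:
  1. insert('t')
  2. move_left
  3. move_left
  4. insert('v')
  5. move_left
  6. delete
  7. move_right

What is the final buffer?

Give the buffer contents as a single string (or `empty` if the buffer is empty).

Answer: vrvktvhtlu

Derivation:
After op 1 (insert('t')): buffer="yrtktqhtlu" (len 10), cursors c1@3 c2@5 c3@8, authorship ..1.2..3..
After op 2 (move_left): buffer="yrtktqhtlu" (len 10), cursors c1@2 c2@4 c3@7, authorship ..1.2..3..
After op 3 (move_left): buffer="yrtktqhtlu" (len 10), cursors c1@1 c2@3 c3@6, authorship ..1.2..3..
After op 4 (insert('v')): buffer="yvrtvktqvhtlu" (len 13), cursors c1@2 c2@5 c3@9, authorship .1.12.2.3.3..
After op 5 (move_left): buffer="yvrtvktqvhtlu" (len 13), cursors c1@1 c2@4 c3@8, authorship .1.12.2.3.3..
After op 6 (delete): buffer="vrvktvhtlu" (len 10), cursors c1@0 c2@2 c3@5, authorship 1.2.23.3..
After op 7 (move_right): buffer="vrvktvhtlu" (len 10), cursors c1@1 c2@3 c3@6, authorship 1.2.23.3..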